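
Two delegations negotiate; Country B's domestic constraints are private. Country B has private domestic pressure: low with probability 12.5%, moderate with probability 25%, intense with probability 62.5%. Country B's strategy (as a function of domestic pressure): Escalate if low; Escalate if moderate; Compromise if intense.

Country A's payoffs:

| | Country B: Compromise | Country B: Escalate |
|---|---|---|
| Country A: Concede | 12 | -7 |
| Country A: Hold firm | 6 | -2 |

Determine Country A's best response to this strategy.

Concede

Compute Country A's expected payoff for each action, taking the expectation over Country B's type.
E[Concede] = 0.125·(-7) + 0.25·(-7) + 0.625·(12) = 4.875
E[Hold firm] = 0.125·(-2) + 0.25·(-2) + 0.625·(6) = 3
Best response: Concede (4.875 is the largest).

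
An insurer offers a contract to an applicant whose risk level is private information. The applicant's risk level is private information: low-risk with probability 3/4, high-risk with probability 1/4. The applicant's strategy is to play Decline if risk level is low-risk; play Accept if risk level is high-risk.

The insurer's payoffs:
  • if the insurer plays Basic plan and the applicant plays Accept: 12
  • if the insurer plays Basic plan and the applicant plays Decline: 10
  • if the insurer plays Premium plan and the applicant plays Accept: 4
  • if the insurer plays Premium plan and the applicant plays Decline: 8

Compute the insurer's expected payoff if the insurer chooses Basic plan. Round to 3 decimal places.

E[Basic plan] = 3/4·10 + 1/4·12 = 15/2 + 3 = 21/2

10.500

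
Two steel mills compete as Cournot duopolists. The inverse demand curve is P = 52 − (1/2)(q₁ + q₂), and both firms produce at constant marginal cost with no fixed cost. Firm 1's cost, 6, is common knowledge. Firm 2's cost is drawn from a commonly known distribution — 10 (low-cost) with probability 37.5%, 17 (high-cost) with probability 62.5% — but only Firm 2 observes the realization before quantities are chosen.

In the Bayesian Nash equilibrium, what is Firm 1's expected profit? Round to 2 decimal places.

657.03

Type-c best response for Firm 2: q₂(c) = (52 − c) − q₁/2.
Firm 1 maximizes expected profit; its first-order condition is 52 − q₁ − (1/2)E[q₂] − 6 = 0.
Substituting E[q₂] and solving: E[c₂] = 14.375, so q₁ = (52 − 2·6 + 14.375)/(3/2) = 36.25.
E[P] = 52 − (1/2)·(q₁ + E[q₂]) = 24.125; Firm 1's expected profit = (E[P] − 6)·q₁ = (24.125 − 6)·36.25 = 657.031.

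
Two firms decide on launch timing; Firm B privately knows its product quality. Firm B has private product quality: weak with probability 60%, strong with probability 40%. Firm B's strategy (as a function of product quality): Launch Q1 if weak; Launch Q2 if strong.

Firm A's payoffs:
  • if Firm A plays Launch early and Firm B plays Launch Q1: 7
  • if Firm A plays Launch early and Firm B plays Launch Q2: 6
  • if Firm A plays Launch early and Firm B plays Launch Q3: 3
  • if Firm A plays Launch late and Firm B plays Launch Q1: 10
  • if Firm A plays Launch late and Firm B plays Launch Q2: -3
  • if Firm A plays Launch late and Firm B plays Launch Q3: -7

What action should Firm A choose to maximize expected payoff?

Launch early

E[Launch early] = 0.6·(7) + 0.4·(6) = 6.6
E[Launch late] = 0.6·(10) + 0.4·(-3) = 4.8
Best response: Launch early (6.6 is the largest).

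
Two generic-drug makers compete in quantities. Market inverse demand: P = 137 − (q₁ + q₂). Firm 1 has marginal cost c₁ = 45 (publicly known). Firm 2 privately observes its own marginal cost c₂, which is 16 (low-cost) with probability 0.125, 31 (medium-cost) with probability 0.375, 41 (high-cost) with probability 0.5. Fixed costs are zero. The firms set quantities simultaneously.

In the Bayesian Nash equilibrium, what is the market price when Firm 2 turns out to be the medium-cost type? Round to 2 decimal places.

70.48

Firm 2 with cost c maximizes (137 − (q₁+q₂) − c)·q₂, giving q₂(c) = (137 − c − q₁)/2.
E[c₂] = 0.125·16 + 0.375·31 + 0.5·41 = 34.125
Firm 1's FOC against E[q₂] yields q₁ = (137 − 2·45 + E[c₂])/3 = (137 − 90 + 34.125)/3 = 27.0417.
q₂(medium-cost) = 39.4792, so P = 137 − (27.0417 + 39.4792) = 70.4792.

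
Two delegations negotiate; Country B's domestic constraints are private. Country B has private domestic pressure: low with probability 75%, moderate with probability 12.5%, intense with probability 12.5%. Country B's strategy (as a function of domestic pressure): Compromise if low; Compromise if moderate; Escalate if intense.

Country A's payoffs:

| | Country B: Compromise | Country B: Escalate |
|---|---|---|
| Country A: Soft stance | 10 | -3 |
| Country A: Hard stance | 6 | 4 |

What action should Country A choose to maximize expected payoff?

Soft stance

E[Soft stance] = 0.75·(10) + 0.125·(10) + 0.125·(-3) = 8.375
E[Hard stance] = 0.75·(6) + 0.125·(6) + 0.125·(4) = 5.75
Best response: Soft stance (8.375 is the largest).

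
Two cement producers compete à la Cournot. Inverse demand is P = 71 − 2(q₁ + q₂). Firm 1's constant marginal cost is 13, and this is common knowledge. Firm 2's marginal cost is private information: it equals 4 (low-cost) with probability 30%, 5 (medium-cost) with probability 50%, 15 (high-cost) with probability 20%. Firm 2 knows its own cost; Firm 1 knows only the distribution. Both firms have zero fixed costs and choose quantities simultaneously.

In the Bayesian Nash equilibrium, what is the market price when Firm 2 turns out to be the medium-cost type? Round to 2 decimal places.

29.38

Type-c best response for Firm 2: q₂(c) = (71 − c)/4 − q₁/2.
Firm 1 maximizes expected profit; its first-order condition is 71 − 4q₁ − 2E[q₂] − 13 = 0.
Substituting E[q₂] and solving: E[c₂] = 6.7, so q₁ = (71 − 2·13 + 6.7)/6 = 8.61667.
q₂(medium-cost) = 12.1917, so P = 71 − 2·(8.61667 + 12.1917) = 29.3833.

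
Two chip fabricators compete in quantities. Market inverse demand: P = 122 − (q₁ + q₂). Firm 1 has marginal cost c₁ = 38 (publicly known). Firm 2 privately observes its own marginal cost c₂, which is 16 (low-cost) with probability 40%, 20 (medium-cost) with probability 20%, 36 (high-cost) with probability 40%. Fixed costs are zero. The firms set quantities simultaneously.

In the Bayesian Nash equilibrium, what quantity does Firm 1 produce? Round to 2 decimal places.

Firm 2 with cost c maximizes (122 − (q₁+q₂) − c)·q₂, giving q₂(c) = (122 − c − q₁)/2.
E[c₂] = 0.4·16 + 0.2·20 + 0.4·36 = 24.8
Firm 1's FOC against E[q₂] yields q₁ = (122 − 2·38 + E[c₂])/3 = (122 − 76 + 24.8)/3 = 23.6.

23.60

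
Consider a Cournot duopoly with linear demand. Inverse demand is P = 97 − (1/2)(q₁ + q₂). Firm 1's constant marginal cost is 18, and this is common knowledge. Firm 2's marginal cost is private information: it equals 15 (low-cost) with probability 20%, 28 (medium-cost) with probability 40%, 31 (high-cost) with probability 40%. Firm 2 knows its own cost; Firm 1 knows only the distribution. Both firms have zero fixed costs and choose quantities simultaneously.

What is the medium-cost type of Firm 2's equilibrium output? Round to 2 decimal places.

Type-c best response for Firm 2: q₂(c) = (97 − c) − q₁/2.
Firm 1 maximizes expected profit; its first-order condition is 97 − q₁ − (1/2)E[q₂] − 18 = 0.
Substituting E[q₂] and solving: E[c₂] = 26.6, so q₁ = (97 − 2·18 + 26.6)/(3/2) = 58.4.
q₂(medium-cost) = (97 − 28 − (1/2)·58.4) = 39.8.

39.80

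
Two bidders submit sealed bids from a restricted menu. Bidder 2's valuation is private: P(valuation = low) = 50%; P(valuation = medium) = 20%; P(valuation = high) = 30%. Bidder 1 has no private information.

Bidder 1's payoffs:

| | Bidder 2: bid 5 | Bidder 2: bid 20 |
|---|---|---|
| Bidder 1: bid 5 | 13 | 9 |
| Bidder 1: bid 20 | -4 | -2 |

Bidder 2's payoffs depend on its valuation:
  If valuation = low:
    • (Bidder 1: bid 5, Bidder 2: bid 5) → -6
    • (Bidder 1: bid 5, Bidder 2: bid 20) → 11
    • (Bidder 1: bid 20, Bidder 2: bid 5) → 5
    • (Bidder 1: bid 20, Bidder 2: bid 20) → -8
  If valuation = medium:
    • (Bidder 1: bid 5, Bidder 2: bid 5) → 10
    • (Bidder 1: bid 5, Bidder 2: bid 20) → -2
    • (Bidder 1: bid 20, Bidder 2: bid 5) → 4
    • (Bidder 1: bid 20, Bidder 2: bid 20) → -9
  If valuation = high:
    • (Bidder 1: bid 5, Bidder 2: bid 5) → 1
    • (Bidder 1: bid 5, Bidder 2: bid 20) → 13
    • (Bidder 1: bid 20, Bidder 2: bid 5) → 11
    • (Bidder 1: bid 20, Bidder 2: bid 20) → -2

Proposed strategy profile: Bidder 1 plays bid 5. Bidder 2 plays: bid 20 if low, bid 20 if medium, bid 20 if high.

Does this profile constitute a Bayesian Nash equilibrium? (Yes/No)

Bidder 1 plays bid 5: E[bid 5] = 0.5·(9) + 0.2·(9) + 0.3·(9) = 9; E[bid 20] = -2. Best-responding. ✓
Bidder 2 (valuation low), facing bid 5: bid 5 gives -6, bid 20 gives 11. Proposed bid 20 is best. ✓
Bidder 2 (valuation medium), facing bid 5: bid 5 gives 10, bid 20 gives -2. Proposed bid 20 is not best — profitable deviation exists. ✗
Bidder 2 (valuation high), facing bid 5: bid 5 gives 1, bid 20 gives 13. Proposed bid 20 is best. ✓

No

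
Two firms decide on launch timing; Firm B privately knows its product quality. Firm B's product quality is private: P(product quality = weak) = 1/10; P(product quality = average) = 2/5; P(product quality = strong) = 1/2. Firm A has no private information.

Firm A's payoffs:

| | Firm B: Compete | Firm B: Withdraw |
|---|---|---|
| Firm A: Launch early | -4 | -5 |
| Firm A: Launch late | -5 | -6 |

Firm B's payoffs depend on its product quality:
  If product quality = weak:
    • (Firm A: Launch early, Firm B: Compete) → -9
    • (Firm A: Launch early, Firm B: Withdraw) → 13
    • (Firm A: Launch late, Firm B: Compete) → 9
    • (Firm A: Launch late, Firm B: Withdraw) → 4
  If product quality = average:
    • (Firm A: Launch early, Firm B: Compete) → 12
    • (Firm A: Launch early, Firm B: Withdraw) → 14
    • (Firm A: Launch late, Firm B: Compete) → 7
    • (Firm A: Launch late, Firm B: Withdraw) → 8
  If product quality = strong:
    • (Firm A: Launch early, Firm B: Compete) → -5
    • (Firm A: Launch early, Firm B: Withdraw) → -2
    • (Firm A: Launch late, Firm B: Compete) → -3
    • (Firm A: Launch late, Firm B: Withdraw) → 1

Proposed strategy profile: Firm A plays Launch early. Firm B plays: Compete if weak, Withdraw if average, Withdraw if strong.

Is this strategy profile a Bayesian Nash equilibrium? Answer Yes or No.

No

Firm A plays Launch early: E[Launch early] = 1/10·(-4) + 2/5·(-5) + 1/2·(-5) = -49/10; E[Launch late] = -59/10. Best-responding. ✓
Firm B (product quality weak), facing Launch early: Compete gives -9, Withdraw gives 13. Proposed Compete is not best — profitable deviation exists. ✗
Firm B (product quality average), facing Launch early: Compete gives 12, Withdraw gives 14. Proposed Withdraw is best. ✓
Firm B (product quality strong), facing Launch early: Compete gives -5, Withdraw gives -2. Proposed Withdraw is best. ✓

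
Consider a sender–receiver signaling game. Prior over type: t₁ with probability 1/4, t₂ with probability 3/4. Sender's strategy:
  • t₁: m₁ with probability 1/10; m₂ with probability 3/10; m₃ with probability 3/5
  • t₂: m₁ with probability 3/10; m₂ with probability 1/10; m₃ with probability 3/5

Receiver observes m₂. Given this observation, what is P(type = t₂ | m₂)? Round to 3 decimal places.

0.500

P(m₂) = (1/4)·(3/10) + (3/4)·(1/10) = 3/20
P(t₂ | m₂) = ((3/4)·(1/10)) / (3/20) = (3/40) / (3/20) = 1/2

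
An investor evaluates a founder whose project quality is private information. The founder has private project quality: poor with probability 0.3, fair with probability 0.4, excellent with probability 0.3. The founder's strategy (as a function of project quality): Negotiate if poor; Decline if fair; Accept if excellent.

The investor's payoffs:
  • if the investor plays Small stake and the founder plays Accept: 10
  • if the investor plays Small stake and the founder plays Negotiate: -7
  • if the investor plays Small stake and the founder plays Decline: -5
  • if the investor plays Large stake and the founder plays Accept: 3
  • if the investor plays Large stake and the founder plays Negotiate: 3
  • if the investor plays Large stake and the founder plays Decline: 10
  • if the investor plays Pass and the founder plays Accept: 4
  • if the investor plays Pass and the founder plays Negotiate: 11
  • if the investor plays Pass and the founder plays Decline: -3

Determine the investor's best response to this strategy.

Large stake

E[Small stake] = 0.3·(-7) + 0.4·(-5) + 0.3·(10) = -1.1
E[Large stake] = 0.3·(3) + 0.4·(10) + 0.3·(3) = 5.8
E[Pass] = 0.3·(11) + 0.4·(-3) + 0.3·(4) = 3.3
Best response: Large stake (5.8 is the largest).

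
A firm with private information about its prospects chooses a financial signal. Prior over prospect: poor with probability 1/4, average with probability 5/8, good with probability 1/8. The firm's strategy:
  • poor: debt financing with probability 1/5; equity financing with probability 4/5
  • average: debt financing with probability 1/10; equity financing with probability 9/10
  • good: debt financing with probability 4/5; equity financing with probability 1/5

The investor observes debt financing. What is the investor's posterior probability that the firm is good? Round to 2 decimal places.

0.47

P(debt financing) = (1/4)·(1/5) + (5/8)·(1/10) + (1/8)·(4/5) = 17/80
P(good | debt financing) = ((1/8)·(4/5)) / (17/80) = (1/10) / (17/80) = 8/17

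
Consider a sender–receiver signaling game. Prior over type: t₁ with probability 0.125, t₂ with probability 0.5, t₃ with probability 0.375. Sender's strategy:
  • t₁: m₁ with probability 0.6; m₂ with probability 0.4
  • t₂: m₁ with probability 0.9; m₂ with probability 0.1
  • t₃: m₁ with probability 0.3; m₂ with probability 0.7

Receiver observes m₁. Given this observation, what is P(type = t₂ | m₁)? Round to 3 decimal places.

0.706

Apply Bayes' rule using the sender's strategy as the likelihood.
P(m₁) = 0.125·0.6 + 0.5·0.9 + 0.375·0.3 = 0.6375
P(t₂ | m₁) = (0.5·0.9) / 0.6375 = 0.45 / 0.6375 = 0.705882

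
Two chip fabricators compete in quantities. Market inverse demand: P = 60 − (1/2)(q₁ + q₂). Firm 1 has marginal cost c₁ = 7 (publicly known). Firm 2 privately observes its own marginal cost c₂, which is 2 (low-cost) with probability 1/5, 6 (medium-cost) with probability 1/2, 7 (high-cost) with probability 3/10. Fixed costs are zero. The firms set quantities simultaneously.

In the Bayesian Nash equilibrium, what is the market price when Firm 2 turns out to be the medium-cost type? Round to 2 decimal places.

Type-c best response for Firm 2: q₂(c) = (60 − c) − q₁/2.
Firm 1 maximizes expected profit; its first-order condition is 60 − q₁ − (1/2)E[q₂] − 7 = 0.
Substituting E[q₂] and solving: E[c₂] = 5.5, so q₁ = (60 − 2·7 + 5.5)/(3/2) = 34.3333.
q₂(medium-cost) = 36.8333, so P = 60 − (1/2)·(34.3333 + 36.8333) = 24.4167.

24.42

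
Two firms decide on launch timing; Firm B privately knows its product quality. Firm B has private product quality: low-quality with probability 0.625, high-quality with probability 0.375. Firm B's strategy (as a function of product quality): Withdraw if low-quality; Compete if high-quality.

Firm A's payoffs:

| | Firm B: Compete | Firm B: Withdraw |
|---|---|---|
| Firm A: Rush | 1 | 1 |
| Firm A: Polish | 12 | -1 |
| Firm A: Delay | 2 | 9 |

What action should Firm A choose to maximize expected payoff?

Delay

E[Rush] = 0.625·(1) + 0.375·(1) = 1
E[Polish] = 0.625·(-1) + 0.375·(12) = 3.875
E[Delay] = 0.625·(9) + 0.375·(2) = 6.375
Best response: Delay (6.375 is the largest).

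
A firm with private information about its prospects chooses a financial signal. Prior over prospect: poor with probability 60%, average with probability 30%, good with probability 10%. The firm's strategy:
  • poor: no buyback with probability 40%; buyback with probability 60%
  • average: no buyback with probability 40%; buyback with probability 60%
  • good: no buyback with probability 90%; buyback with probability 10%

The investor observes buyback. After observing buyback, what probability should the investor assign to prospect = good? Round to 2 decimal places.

P(buyback) = 0.6·0.6 + 0.3·0.6 + 0.1·0.1 = 0.55
P(good | buyback) = (0.1·0.1) / 0.55 = 0.01 / 0.55 = 0.0181818

0.02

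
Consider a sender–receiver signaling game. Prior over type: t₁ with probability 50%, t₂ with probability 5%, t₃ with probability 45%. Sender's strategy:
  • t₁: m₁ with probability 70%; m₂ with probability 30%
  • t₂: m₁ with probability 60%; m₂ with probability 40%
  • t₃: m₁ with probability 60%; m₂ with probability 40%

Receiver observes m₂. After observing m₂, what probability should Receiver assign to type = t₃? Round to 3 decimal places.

Apply Bayes' rule using the sender's strategy as the likelihood.
P(m₂) = 0.5·0.3 + 0.05·0.4 + 0.45·0.4 = 0.35
P(t₃ | m₂) = (0.45·0.4) / 0.35 = 0.18 / 0.35 = 0.514286

0.514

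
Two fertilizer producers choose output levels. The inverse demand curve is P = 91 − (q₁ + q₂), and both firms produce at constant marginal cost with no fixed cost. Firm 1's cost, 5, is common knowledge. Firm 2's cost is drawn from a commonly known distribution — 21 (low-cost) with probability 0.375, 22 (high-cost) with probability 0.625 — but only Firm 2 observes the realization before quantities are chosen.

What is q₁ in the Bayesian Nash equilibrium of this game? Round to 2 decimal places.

Each type of Firm 2 best-responds to q₁; Firm 1 best-responds to the expected q₂ over Firm 2's types.
Firm 2 with cost c maximizes (91 − (q₁+q₂) − c)·q₂, giving q₂(c) = (91 − c − q₁)/2.
E[c₂] = 0.375·21 + 0.625·22 = 21.625
Firm 1's FOC against E[q₂] yields q₁ = (91 − 2·5 + E[c₂])/3 = (91 − 10 + 21.625)/3 = 34.2083.

34.21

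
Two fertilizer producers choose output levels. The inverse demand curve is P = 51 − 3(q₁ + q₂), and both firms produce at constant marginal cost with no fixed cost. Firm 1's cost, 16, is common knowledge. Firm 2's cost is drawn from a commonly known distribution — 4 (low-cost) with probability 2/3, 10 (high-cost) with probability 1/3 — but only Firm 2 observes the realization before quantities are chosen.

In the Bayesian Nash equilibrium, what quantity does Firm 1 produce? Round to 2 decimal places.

2.78

Type-c best response for Firm 2: q₂(c) = (51 − c)/6 − q₁/2.
Firm 1 maximizes expected profit; its first-order condition is 51 − 6q₁ − 3E[q₂] − 16 = 0.
Substituting E[q₂] and solving: E[c₂] = 6, so q₁ = (51 − 2·16 + 6)/9 = 2.77778.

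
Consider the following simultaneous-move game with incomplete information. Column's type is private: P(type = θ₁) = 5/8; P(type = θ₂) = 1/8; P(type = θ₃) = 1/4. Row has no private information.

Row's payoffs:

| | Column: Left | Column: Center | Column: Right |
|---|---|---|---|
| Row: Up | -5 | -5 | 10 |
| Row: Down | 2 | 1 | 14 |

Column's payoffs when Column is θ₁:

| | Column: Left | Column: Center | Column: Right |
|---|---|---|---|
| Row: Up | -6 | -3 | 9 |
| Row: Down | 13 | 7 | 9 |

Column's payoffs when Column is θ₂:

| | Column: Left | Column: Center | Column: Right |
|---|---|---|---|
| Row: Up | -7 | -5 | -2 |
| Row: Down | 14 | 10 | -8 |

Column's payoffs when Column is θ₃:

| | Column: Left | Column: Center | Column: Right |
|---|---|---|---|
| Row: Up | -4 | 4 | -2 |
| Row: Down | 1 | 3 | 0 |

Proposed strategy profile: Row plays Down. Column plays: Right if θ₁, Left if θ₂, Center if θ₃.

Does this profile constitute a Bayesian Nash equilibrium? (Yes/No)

No

A profile is a BNE iff every type of every player is best-responding given beliefs about the other side.
Row plays Down: E[Down] = 5/8·(14) + 1/8·(2) + 1/4·(1) = 37/4; E[Up] = 35/8. Best-responding. ✓
Column (type θ₁), facing Down: Left gives 13, Center gives 7, Right gives 9. Proposed Right is not best — profitable deviation exists. ✗
Column (type θ₂), facing Down: Left gives 14, Center gives 10, Right gives -8. Proposed Left is best. ✓
Column (type θ₃), facing Down: Left gives 1, Center gives 3, Right gives 0. Proposed Center is best. ✓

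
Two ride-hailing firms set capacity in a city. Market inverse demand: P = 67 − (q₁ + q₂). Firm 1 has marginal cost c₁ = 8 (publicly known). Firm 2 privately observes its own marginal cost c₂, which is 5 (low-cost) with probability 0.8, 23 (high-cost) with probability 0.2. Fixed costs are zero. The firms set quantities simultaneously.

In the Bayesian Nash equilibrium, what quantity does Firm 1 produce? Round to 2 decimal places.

Type-c best response for Firm 2: q₂(c) = (67 − c)/2 − q₁/2.
Firm 1 maximizes expected profit; its first-order condition is 67 − 2q₁ − E[q₂] − 8 = 0.
Substituting E[q₂] and solving: E[c₂] = 8.6, so q₁ = (67 − 2·8 + 8.6)/3 = 19.8667.

19.87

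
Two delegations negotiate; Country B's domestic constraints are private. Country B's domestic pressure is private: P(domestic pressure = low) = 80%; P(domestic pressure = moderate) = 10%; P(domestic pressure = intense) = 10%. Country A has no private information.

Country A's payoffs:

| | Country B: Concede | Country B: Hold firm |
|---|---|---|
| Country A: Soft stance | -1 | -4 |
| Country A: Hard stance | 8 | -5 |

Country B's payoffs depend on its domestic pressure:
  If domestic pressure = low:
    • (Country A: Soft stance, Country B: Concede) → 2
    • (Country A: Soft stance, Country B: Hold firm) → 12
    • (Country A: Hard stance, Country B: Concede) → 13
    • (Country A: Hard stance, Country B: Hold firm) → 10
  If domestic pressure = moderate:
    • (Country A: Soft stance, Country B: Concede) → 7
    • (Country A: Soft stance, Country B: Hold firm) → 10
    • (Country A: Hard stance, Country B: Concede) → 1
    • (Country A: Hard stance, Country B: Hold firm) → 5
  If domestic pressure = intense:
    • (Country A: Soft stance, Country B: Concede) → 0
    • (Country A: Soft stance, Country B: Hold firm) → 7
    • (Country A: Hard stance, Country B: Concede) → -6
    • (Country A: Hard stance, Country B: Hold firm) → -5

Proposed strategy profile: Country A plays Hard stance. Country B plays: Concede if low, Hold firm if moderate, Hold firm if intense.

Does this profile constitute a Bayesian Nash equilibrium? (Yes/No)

A profile is a BNE iff every type of every player is best-responding given beliefs about the other side.
Country A plays Hard stance: E[Hard stance] = 0.8·(8) + 0.1·(-5) + 0.1·(-5) = 5.4; E[Soft stance] = -1.6. Best-responding. ✓
Country B (domestic pressure low), facing Hard stance: Concede gives 13, Hold firm gives 10. Proposed Concede is best. ✓
Country B (domestic pressure moderate), facing Hard stance: Concede gives 1, Hold firm gives 5. Proposed Hold firm is best. ✓
Country B (domestic pressure intense), facing Hard stance: Concede gives -6, Hold firm gives -5. Proposed Hold firm is best. ✓

Yes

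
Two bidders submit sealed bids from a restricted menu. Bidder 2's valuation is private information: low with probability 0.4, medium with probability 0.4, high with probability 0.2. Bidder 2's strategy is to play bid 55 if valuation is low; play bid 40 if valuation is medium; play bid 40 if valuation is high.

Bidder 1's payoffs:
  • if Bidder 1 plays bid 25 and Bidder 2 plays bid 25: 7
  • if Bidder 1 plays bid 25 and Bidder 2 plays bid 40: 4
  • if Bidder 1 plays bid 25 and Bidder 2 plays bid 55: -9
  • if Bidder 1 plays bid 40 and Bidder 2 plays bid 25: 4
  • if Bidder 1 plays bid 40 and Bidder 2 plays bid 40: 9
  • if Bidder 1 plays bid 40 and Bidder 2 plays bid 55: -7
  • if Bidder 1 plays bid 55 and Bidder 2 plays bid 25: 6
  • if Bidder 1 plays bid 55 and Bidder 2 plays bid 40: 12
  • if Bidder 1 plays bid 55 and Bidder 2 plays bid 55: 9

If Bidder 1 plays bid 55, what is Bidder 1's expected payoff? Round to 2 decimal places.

Take the expectation over Bidder 2's valuation, weighting each type's action by its prior probability.
E[bid 55] = 0.4·9 + 0.4·12 + 0.2·12 = 3.6 + 4.8 + 2.4 = 10.8

10.80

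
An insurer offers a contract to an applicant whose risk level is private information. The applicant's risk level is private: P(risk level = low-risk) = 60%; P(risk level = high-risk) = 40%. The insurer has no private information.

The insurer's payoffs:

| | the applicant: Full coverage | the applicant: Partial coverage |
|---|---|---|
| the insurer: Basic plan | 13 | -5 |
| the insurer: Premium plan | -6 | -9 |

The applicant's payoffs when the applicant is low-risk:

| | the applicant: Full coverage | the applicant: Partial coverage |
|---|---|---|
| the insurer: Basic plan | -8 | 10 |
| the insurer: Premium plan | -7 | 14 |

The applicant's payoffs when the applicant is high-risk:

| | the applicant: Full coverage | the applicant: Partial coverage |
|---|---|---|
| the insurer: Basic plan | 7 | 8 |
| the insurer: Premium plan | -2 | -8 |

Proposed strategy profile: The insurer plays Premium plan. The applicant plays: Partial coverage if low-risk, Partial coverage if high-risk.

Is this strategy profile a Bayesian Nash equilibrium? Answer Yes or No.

No

The insurer plays Premium plan: E[Premium plan] = 0.6·(-9) + 0.4·(-9) = -9; E[Basic plan] = -5. Not best-responding. ✗
The applicant (risk level low-risk), facing Premium plan: Full coverage gives -7, Partial coverage gives 14. Proposed Partial coverage is best. ✓
The applicant (risk level high-risk), facing Premium plan: Full coverage gives -2, Partial coverage gives -8. Proposed Partial coverage is not best — profitable deviation exists. ✗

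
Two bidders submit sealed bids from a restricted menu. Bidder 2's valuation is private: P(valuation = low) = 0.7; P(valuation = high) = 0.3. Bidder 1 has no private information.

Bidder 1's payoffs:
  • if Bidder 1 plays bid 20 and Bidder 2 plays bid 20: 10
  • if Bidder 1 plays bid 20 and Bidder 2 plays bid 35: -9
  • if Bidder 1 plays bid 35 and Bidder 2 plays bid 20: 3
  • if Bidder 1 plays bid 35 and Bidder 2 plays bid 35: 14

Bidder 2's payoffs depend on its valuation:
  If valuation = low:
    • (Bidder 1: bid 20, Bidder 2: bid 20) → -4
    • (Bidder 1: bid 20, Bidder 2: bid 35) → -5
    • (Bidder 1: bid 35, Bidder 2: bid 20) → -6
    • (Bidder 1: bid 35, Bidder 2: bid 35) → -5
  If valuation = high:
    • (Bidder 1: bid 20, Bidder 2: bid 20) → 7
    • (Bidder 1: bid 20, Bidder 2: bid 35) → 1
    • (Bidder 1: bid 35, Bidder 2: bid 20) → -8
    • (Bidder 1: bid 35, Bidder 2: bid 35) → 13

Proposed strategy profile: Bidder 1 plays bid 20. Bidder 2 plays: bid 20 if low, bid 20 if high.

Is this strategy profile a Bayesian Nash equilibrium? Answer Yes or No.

Yes

Bidder 1 plays bid 20: E[bid 20] = 0.7·(10) + 0.3·(10) = 10; E[bid 35] = 3. Best-responding. ✓
Bidder 2 (valuation low), facing bid 20: bid 20 gives -4, bid 35 gives -5. Proposed bid 20 is best. ✓
Bidder 2 (valuation high), facing bid 20: bid 20 gives 7, bid 35 gives 1. Proposed bid 20 is best. ✓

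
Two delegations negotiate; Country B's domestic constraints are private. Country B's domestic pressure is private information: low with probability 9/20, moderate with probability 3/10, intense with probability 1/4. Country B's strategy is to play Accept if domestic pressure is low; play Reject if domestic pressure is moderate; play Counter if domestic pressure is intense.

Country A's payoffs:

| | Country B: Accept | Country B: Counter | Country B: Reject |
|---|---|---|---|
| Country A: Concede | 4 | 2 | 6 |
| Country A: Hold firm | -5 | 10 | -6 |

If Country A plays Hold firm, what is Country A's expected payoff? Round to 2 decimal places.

E[Hold firm] = 9/20·(-5) + 3/10·(-6) + 1/4·10 = (-9/4) + (-9/5) + 5/2 = -31/20

-1.55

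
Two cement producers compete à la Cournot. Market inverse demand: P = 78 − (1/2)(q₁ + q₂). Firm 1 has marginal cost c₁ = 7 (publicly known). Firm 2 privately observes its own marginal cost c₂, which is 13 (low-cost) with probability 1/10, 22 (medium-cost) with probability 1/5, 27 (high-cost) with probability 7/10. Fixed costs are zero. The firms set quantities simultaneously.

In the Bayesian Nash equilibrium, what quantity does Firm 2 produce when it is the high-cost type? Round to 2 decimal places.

21.47

Each type of Firm 2 best-responds to q₁; Firm 1 best-responds to the expected q₂ over Firm 2's types.
Firm 2 with cost c maximizes (78 − (1/2)(q₁+q₂) − c)·q₂, giving q₂(c) = (78 − c − (1/2)q₁).
E[c₂] = 1/10·13 + 1/5·22 + 7/10·27 = 24.6
Firm 1's FOC against E[q₂] yields q₁ = (78 − 2·7 + E[c₂])/(3/2) = (78 − 14 + 24.6)/(3/2) = 59.0667.
q₂(high-cost) = (78 − 27 − (1/2)·59.0667) = 21.4667.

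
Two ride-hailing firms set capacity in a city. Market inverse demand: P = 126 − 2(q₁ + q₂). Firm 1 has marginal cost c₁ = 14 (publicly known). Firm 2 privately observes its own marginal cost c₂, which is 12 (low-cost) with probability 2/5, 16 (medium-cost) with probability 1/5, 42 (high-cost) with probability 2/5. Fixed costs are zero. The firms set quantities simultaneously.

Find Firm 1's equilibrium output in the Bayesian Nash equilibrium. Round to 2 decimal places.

20.47

Type-c best response for Firm 2: q₂(c) = (126 − c)/4 − q₁/2.
Firm 1 maximizes expected profit; its first-order condition is 126 − 4q₁ − 2E[q₂] − 14 = 0.
Substituting E[q₂] and solving: E[c₂] = 24.8, so q₁ = (126 − 2·14 + 24.8)/6 = 20.4667.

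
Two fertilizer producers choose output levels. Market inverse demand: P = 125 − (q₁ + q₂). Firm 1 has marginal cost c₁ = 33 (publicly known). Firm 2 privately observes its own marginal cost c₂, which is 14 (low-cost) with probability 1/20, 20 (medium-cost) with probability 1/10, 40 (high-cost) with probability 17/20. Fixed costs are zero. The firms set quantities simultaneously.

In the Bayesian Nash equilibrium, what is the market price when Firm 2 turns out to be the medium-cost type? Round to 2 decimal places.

Firm 2 with cost c maximizes (125 − (q₁+q₂) − c)·q₂, giving q₂(c) = (125 − c − q₁)/2.
E[c₂] = 1/20·14 + 1/10·20 + 17/20·40 = 36.7
Firm 1's FOC against E[q₂] yields q₁ = (125 − 2·33 + E[c₂])/3 = (125 − 66 + 36.7)/3 = 31.9.
q₂(medium-cost) = 36.55, so P = 125 − (31.9 + 36.55) = 56.55.

56.55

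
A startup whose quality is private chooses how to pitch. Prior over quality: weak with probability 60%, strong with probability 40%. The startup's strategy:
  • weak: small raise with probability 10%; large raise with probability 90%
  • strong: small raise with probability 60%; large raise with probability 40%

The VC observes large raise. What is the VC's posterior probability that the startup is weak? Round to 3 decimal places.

0.771

P(large raise) = 0.6·0.9 + 0.4·0.4 = 0.7
P(weak | large raise) = (0.6·0.9) / 0.7 = 0.54 / 0.7 = 0.771429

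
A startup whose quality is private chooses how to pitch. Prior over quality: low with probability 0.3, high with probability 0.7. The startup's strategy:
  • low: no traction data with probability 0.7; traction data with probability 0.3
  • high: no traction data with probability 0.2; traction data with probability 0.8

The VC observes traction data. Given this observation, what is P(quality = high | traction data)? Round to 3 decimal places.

0.862

Apply Bayes' rule using the sender's strategy as the likelihood.
P(traction data) = 0.3·0.3 + 0.7·0.8 = 0.65
P(high | traction data) = (0.7·0.8) / 0.65 = 0.56 / 0.65 = 0.861538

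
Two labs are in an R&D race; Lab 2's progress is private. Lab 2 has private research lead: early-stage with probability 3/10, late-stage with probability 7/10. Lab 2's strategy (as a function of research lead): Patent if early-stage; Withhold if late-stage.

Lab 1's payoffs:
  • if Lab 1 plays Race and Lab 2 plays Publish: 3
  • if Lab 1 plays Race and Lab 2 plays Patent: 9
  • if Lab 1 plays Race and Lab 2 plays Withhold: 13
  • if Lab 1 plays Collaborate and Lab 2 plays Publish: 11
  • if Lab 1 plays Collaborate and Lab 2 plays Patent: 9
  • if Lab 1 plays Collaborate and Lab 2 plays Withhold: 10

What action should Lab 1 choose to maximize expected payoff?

Race

Compute Lab 1's expected payoff for each action, taking the expectation over Lab 2's type.
E[Race] = 3/10·(9) + 7/10·(13) = 59/5
E[Collaborate] = 3/10·(9) + 7/10·(10) = 97/10
Best response: Race (59/5 is the largest).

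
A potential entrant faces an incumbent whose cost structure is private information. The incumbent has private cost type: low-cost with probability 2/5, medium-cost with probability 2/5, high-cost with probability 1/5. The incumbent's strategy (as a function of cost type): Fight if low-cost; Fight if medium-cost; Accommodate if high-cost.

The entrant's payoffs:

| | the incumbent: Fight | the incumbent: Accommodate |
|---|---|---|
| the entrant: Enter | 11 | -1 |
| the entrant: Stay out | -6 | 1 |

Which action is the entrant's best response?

Compute the entrant's expected payoff for each action, taking the expectation over the incumbent's type.
E[Enter] = 2/5·(11) + 2/5·(11) + 1/5·(-1) = 43/5
E[Stay out] = 2/5·(-6) + 2/5·(-6) + 1/5·(1) = -23/5
Best response: Enter (43/5 is the largest).

Enter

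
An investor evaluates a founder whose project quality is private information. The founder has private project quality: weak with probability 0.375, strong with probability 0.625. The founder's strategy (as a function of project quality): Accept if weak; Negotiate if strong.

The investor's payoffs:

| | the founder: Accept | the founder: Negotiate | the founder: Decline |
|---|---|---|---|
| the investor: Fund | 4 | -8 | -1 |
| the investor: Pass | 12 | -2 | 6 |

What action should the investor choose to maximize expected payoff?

E[Fund] = 0.375·(4) + 0.625·(-8) = -3.5
E[Pass] = 0.375·(12) + 0.625·(-2) = 3.25
Best response: Pass (3.25 is the largest).

Pass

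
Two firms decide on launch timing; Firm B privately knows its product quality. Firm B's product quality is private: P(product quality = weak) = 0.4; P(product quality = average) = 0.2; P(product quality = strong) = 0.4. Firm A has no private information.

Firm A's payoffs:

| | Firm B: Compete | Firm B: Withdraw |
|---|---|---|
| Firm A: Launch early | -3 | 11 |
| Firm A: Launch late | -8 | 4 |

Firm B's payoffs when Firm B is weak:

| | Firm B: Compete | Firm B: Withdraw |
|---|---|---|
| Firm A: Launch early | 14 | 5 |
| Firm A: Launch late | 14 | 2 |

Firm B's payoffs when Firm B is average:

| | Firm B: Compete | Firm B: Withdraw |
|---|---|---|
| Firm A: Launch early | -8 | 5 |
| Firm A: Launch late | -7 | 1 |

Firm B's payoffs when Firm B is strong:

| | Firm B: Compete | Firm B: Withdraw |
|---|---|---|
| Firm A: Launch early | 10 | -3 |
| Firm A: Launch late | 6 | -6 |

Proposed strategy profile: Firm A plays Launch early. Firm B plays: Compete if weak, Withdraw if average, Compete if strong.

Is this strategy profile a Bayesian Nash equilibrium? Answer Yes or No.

Firm A plays Launch early: E[Launch early] = 0.4·(-3) + 0.2·(11) + 0.4·(-3) = -0.2; E[Launch late] = -5.6. Best-responding. ✓
Firm B (product quality weak), facing Launch early: Compete gives 14, Withdraw gives 5. Proposed Compete is best. ✓
Firm B (product quality average), facing Launch early: Compete gives -8, Withdraw gives 5. Proposed Withdraw is best. ✓
Firm B (product quality strong), facing Launch early: Compete gives 10, Withdraw gives -3. Proposed Compete is best. ✓

Yes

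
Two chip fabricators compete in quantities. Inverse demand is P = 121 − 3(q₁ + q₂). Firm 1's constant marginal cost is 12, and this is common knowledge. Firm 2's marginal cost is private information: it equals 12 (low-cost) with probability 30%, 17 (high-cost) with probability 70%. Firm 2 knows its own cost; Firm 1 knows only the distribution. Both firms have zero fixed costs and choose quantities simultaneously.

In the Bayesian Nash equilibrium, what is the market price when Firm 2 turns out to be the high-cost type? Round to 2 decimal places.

Type-c best response for Firm 2: q₂(c) = (121 − c)/6 − q₁/2.
Firm 1 maximizes expected profit; its first-order condition is 121 − 6q₁ − 3E[q₂] − 12 = 0.
Substituting E[q₂] and solving: E[c₂] = 15.5, so q₁ = (121 − 2·12 + 15.5)/9 = 12.5.
q₂(high-cost) = 11.0833, so P = 121 − 3·(12.5 + 11.0833) = 50.25.

50.25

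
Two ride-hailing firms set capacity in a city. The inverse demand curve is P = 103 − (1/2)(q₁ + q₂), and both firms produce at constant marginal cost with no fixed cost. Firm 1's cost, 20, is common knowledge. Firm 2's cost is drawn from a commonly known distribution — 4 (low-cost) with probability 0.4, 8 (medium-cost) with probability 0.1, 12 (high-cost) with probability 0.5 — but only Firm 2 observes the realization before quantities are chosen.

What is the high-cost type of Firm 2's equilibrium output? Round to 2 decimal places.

Type-c best response for Firm 2: q₂(c) = (103 − c) − q₁/2.
Firm 1 maximizes expected profit; its first-order condition is 103 − q₁ − (1/2)E[q₂] − 20 = 0.
Substituting E[q₂] and solving: E[c₂] = 8.4, so q₁ = (103 − 2·20 + 8.4)/(3/2) = 47.6.
q₂(high-cost) = (103 − 12 − (1/2)·47.6) = 67.2.

67.20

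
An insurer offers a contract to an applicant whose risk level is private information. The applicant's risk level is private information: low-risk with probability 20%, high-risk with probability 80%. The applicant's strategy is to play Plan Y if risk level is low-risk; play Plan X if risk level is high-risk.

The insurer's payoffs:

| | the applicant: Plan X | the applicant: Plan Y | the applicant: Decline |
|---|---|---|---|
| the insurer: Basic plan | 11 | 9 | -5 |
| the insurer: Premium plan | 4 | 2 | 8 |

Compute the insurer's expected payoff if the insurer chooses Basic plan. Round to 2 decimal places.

E[Basic plan] = 0.2·9 + 0.8·11 = 1.8 + 8.8 = 10.6

10.60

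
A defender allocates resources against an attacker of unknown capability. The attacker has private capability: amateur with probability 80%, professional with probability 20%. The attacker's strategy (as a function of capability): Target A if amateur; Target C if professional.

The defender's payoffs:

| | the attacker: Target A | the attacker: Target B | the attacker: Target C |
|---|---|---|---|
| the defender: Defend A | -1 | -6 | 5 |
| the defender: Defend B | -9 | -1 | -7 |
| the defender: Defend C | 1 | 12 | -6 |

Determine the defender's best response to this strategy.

E[Defend A] = 0.8·(-1) + 0.2·(5) = 0.2
E[Defend B] = 0.8·(-9) + 0.2·(-7) = -8.6
E[Defend C] = 0.8·(1) + 0.2·(-6) = -0.4
Best response: Defend A (0.2 is the largest).

Defend A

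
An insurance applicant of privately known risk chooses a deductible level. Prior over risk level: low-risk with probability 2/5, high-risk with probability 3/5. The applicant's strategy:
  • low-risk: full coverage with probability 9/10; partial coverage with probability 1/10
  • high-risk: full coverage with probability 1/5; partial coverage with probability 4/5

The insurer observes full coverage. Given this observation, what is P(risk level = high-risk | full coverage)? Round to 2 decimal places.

0.25

P(full coverage) = (2/5)·(9/10) + (3/5)·(1/5) = 12/25
P(high-risk | full coverage) = ((3/5)·(1/5)) / (12/25) = (3/25) / (12/25) = 1/4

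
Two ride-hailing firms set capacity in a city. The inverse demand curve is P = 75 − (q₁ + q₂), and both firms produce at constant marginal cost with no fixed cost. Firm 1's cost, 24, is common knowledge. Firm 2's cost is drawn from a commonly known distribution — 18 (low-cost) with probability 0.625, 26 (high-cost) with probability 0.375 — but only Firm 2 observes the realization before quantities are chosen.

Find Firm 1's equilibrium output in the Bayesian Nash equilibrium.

16

Each type of Firm 2 best-responds to q₁; Firm 1 best-responds to the expected q₂ over Firm 2's types.
Firm 2 with cost c maximizes (75 − (q₁+q₂) − c)·q₂, giving q₂(c) = (75 − c − q₁)/2.
E[c₂] = 0.625·18 + 0.375·26 = 21
Firm 1's FOC against E[q₂] yields q₁ = (75 − 2·24 + E[c₂])/3 = (75 − 48 + 21)/3 = 16.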